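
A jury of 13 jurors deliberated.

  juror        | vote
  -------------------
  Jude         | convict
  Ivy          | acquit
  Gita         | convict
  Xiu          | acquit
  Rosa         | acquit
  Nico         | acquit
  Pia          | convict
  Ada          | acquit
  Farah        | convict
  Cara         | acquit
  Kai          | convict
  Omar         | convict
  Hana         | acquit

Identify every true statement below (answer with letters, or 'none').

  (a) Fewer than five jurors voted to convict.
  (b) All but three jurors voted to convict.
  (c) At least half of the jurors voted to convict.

none

|A| = 13, |A ∩ B| = 6, |A ∖ B| = 7.
(a) |A ∩ B| < 5: fails.
(b) |A ∖ B| = 3: fails.
(c) |A ∩ B| ≥ |A ∖ B|: fails.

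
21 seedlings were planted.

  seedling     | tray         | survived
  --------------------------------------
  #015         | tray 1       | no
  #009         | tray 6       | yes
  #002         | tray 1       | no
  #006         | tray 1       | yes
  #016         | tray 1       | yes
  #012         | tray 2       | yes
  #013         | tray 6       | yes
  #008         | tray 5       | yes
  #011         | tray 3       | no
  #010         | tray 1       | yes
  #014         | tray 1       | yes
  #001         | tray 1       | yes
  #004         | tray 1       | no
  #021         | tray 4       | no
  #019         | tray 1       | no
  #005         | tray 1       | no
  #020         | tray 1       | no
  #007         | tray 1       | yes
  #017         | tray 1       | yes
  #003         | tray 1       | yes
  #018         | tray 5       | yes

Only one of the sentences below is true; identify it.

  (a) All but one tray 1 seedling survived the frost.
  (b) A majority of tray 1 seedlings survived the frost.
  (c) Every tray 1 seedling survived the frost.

|A| = 14, |A ∩ B| = 8, |A ∖ B| = 6.
(a) requires |A ∖ B| = 1: false.
(b) requires |A ∩ B| > |A ∖ B|: true.
(c) requires A ⊆ B, i.e. every element of A is in B (|A ∖ B| = 0): false.

(b)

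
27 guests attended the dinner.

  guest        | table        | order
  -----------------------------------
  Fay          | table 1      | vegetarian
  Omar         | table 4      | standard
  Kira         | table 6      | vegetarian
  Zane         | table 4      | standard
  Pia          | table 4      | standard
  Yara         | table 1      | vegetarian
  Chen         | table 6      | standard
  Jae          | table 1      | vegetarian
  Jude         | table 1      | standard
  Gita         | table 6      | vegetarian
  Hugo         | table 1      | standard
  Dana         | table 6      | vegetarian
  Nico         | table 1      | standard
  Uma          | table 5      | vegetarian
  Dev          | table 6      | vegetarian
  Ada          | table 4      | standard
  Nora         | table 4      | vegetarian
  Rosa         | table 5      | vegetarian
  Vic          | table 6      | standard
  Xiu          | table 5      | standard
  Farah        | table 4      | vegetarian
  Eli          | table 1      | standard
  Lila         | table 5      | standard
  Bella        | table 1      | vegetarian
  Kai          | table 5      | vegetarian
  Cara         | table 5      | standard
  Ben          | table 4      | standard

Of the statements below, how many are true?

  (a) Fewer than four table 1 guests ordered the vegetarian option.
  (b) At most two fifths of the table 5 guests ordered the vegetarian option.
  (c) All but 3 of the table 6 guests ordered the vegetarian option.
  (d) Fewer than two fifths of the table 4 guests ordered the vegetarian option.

(a) table 1: |A| = 8, |A ∩ B| = 4; needs |A ∩ B| < 4 — false.
(b) table 5: |A| = 6, |A ∩ B| = 3; needs |A ∩ B| / |A| ≤ 2/5 — false.
(c) table 6: |A| = 6, |A ∩ B| = 4; needs |A ∖ B| = 3 — false.
(d) table 4: |A| = 7, |A ∩ B| = 2; needs |A ∩ B| / |A| < 2/5 — true.

1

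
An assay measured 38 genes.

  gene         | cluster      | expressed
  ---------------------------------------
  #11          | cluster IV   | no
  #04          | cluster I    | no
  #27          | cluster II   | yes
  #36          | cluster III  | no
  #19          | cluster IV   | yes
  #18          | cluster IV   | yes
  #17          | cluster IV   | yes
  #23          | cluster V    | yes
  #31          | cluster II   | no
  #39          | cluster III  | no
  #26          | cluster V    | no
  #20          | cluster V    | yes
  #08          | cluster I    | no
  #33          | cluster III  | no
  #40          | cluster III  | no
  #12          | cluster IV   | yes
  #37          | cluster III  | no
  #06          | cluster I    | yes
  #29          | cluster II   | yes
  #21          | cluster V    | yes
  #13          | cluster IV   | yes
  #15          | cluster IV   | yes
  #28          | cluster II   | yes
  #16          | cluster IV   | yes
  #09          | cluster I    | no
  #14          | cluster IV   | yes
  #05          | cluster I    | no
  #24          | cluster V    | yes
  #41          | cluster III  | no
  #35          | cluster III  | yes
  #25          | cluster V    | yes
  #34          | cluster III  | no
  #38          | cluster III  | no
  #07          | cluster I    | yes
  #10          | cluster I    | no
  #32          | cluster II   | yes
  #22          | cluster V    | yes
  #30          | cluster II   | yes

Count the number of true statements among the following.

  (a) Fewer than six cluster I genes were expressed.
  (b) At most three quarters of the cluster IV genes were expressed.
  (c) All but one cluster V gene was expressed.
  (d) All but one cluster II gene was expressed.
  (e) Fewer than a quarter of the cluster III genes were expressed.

4

(a) cluster I: |A| = 7, |A ∩ B| = 2; needs |A ∩ B| < 6 — true.
(b) cluster IV: |A| = 9, |A ∩ B| = 8; needs |A ∩ B| / |A| ≤ 3/4 — false.
(c) cluster V: |A| = 7, |A ∩ B| = 6; needs |A ∖ B| = 1 — true.
(d) cluster II: |A| = 6, |A ∩ B| = 5; needs |A ∖ B| = 1 — true.
(e) cluster III: |A| = 9, |A ∩ B| = 1; needs |A ∩ B| / |A| < 1/4 — true.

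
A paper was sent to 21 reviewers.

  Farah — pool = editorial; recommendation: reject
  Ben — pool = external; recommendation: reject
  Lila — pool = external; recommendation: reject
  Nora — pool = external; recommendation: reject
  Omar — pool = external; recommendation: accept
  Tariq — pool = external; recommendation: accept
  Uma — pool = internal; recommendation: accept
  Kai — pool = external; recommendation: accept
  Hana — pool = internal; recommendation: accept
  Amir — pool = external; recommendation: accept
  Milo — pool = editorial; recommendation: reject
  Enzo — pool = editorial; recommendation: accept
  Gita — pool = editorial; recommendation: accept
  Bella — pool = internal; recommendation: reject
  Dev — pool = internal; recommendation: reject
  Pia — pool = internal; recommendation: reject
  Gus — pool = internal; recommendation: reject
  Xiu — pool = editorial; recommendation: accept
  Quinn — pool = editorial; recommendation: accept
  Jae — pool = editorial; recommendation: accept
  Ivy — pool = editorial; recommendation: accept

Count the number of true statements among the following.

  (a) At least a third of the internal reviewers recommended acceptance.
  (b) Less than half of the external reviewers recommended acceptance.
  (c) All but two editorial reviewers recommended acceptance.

2

(a) internal: |A| = 6, |A ∩ B| = 2; needs |A ∩ B| / |A| ≥ 1/3 — true.
(b) external: |A| = 7, |A ∩ B| = 4; needs |A ∩ B| < |A ∖ B| — false.
(c) editorial: |A| = 8, |A ∩ B| = 6; needs |A ∖ B| = 2 — true.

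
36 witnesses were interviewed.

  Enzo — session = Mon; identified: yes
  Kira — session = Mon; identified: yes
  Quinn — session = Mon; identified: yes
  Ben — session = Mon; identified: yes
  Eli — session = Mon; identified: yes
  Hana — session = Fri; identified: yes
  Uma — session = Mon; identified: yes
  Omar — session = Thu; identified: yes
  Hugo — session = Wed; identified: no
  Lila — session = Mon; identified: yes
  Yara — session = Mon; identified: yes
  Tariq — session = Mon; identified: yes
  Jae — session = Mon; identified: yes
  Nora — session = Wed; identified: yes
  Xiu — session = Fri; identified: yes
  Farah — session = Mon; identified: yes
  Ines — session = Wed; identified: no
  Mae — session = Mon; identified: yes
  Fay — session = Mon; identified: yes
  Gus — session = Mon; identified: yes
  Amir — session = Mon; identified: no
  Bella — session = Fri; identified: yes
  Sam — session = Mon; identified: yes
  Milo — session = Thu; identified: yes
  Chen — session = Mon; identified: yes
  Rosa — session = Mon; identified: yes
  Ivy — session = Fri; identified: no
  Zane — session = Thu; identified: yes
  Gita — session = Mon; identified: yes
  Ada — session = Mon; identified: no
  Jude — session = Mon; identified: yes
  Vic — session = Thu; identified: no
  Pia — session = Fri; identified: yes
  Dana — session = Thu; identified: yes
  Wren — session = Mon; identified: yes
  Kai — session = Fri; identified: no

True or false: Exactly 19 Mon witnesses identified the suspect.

Truth condition: |A ∩ B| = 19.
|A| = 22, |A ∩ B| = 20, |A ∖ B| = 2.
|A ∩ B| = 20, so the statement is false.

False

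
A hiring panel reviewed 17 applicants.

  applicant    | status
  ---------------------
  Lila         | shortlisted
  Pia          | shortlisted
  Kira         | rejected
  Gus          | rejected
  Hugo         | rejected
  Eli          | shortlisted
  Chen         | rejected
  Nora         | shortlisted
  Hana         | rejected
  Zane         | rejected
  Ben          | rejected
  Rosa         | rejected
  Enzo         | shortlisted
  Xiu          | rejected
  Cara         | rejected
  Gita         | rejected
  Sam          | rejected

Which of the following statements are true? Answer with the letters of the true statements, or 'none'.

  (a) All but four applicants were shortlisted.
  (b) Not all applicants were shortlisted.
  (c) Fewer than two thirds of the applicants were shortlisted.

(b), (c)

|A| = 17, |A ∩ B| = 5, |A ∖ B| = 12.
(a) |A ∖ B| = 4: fails.
(b) A ⊄ B (|A ∖ B| ≥ 1): holds.
(c) |A ∩ B| / |A| < 2/3: holds.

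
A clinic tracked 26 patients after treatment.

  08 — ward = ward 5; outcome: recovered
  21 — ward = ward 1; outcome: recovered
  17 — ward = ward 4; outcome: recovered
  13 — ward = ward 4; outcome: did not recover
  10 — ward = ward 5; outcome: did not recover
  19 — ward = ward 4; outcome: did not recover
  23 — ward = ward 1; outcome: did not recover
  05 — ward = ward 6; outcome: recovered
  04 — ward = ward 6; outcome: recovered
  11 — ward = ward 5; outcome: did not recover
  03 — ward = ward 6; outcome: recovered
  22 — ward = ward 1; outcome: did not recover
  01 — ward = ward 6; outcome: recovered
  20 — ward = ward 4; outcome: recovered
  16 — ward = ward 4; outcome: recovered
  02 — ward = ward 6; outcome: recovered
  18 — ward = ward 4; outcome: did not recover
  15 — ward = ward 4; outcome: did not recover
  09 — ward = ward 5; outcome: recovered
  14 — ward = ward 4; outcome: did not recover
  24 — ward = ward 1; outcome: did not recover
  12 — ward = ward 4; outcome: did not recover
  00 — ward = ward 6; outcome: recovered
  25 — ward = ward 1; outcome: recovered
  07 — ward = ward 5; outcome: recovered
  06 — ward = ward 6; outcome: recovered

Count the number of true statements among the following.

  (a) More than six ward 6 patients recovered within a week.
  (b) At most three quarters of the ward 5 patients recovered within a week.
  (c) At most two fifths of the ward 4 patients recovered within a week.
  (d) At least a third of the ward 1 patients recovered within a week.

(a) ward 6: |A| = 7, |A ∩ B| = 7; needs |A ∩ B| > 6 — true.
(b) ward 5: |A| = 5, |A ∩ B| = 3; needs |A ∩ B| / |A| ≤ 3/4 — true.
(c) ward 4: |A| = 9, |A ∩ B| = 3; needs |A ∩ B| / |A| ≤ 2/5 — true.
(d) ward 1: |A| = 5, |A ∩ B| = 2; needs |A ∩ B| / |A| ≥ 1/3 — true.

4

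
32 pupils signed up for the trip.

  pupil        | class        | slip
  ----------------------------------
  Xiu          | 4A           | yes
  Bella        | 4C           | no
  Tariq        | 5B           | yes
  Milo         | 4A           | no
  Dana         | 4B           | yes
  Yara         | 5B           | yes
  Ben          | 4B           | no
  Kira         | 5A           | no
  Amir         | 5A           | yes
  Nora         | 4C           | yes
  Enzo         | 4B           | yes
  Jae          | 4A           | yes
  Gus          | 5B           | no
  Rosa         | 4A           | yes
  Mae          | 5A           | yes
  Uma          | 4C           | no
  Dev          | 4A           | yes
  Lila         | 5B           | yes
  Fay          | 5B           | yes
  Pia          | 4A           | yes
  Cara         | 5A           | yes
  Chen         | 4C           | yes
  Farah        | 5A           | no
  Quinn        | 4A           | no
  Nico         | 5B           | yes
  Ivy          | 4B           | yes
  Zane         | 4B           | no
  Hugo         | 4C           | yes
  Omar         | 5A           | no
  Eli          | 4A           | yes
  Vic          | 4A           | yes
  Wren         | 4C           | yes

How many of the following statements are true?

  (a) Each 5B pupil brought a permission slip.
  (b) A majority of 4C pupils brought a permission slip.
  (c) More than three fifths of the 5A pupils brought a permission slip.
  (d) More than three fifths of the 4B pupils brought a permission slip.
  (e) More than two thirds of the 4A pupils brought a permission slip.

(a) 5B: |A| = 6, |A ∩ B| = 5; needs A ⊆ B, i.e. every element of A is in B (|A ∖ B| = 0) — false.
(b) 4C: |A| = 6, |A ∩ B| = 4; needs |A ∩ B| > |A ∖ B| — true.
(c) 5A: |A| = 6, |A ∩ B| = 3; needs |A ∩ B| / |A| > 3/5 — false.
(d) 4B: |A| = 5, |A ∩ B| = 3; needs |A ∩ B| / |A| > 3/5 — false.
(e) 4A: |A| = 9, |A ∩ B| = 7; needs |A ∩ B| / |A| > 2/3 — true.

2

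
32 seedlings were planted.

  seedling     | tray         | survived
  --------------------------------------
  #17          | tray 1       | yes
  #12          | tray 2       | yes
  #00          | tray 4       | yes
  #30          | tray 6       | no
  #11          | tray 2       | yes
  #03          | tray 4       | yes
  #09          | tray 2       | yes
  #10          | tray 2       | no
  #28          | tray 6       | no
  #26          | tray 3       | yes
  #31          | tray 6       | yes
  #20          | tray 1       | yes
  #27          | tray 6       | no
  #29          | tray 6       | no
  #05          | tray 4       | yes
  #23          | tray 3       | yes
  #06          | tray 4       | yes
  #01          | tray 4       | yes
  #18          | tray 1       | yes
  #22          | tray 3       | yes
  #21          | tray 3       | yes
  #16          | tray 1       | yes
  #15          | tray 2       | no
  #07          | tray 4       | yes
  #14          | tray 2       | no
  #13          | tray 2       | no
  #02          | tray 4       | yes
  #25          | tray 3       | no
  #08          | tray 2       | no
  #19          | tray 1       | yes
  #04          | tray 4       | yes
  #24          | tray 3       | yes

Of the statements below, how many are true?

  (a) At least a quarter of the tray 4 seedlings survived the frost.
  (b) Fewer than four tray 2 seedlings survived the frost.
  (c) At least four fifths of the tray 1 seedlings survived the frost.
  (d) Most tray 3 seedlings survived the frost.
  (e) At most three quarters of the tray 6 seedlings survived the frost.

(a) tray 4: |A| = 8, |A ∩ B| = 8; needs |A ∩ B| / |A| ≥ 1/4 — true.
(b) tray 2: |A| = 8, |A ∩ B| = 3; needs |A ∩ B| < 4 — true.
(c) tray 1: |A| = 5, |A ∩ B| = 5; needs |A ∩ B| / |A| ≥ 4/5 — true.
(d) tray 3: |A| = 6, |A ∩ B| = 5; needs |A ∩ B| > |A ∖ B| — true.
(e) tray 6: |A| = 5, |A ∩ B| = 1; needs |A ∩ B| / |A| ≤ 3/4 — true.

5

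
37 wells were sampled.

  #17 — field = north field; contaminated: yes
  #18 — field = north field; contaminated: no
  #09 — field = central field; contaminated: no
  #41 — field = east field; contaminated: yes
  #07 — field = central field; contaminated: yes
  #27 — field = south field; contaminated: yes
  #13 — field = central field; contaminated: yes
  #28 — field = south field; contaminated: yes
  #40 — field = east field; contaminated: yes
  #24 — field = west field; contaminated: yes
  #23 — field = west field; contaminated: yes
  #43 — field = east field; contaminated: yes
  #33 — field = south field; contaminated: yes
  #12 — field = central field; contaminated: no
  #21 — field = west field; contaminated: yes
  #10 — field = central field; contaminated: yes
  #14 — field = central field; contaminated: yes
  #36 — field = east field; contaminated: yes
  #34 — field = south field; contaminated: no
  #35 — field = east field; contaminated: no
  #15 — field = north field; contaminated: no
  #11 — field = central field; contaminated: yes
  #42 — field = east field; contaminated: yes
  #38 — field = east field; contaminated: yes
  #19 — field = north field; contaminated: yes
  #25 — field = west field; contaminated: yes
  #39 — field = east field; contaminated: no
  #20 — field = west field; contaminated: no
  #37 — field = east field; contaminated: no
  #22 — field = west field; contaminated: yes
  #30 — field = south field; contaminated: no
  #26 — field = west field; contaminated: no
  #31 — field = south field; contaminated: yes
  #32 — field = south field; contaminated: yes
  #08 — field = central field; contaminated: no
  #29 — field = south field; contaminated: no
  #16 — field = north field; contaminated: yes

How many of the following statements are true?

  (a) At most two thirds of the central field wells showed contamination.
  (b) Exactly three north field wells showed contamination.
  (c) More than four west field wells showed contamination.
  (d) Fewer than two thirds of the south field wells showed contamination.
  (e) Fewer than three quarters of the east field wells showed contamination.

(a) central field: |A| = 8, |A ∩ B| = 5; needs |A ∩ B| / |A| ≤ 2/3 — true.
(b) north field: |A| = 5, |A ∩ B| = 3; needs |A ∩ B| = 3 — true.
(c) west field: |A| = 7, |A ∩ B| = 5; needs |A ∩ B| > 4 — true.
(d) south field: |A| = 8, |A ∩ B| = 5; needs |A ∩ B| / |A| < 2/3 — true.
(e) east field: |A| = 9, |A ∩ B| = 6; needs |A ∩ B| / |A| < 3/4 — true.

5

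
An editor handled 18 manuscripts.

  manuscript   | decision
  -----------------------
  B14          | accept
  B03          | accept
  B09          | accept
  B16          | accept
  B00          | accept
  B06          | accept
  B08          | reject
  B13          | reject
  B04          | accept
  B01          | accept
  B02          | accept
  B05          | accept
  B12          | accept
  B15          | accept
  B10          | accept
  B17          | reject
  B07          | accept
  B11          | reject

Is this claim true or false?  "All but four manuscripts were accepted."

True

'All but four manuscripts were accepted' holds iff |A ∖ B| = 4.
|A| = 18, |A ∩ B| = 14, |A ∖ B| = 4.
|A ∖ B| = 4, so the statement is true.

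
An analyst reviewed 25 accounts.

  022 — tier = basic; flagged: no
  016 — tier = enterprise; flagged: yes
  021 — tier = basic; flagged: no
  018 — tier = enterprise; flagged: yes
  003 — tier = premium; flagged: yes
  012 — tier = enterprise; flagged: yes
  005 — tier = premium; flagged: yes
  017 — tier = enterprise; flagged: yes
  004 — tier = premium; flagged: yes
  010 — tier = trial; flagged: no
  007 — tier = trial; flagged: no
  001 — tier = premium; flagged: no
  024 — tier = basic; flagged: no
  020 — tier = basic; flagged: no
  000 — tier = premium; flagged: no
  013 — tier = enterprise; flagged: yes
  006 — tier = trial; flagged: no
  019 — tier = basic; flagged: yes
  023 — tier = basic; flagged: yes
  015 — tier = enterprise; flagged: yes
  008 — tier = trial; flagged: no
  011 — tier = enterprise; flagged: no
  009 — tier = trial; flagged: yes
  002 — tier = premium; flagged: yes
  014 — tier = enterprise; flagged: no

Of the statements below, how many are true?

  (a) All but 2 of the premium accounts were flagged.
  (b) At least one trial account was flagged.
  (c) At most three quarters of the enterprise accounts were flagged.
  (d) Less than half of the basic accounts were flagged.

4

(a) premium: |A| = 6, |A ∩ B| = 4; needs |A ∖ B| = 2 — true.
(b) trial: |A| = 5, |A ∩ B| = 1; needs A ∩ B ≠ ∅ (|A ∩ B| ≥ 1) — true.
(c) enterprise: |A| = 8, |A ∩ B| = 6; needs |A ∩ B| / |A| ≤ 3/4 — true.
(d) basic: |A| = 6, |A ∩ B| = 2; needs |A ∩ B| < |A ∖ B| — true.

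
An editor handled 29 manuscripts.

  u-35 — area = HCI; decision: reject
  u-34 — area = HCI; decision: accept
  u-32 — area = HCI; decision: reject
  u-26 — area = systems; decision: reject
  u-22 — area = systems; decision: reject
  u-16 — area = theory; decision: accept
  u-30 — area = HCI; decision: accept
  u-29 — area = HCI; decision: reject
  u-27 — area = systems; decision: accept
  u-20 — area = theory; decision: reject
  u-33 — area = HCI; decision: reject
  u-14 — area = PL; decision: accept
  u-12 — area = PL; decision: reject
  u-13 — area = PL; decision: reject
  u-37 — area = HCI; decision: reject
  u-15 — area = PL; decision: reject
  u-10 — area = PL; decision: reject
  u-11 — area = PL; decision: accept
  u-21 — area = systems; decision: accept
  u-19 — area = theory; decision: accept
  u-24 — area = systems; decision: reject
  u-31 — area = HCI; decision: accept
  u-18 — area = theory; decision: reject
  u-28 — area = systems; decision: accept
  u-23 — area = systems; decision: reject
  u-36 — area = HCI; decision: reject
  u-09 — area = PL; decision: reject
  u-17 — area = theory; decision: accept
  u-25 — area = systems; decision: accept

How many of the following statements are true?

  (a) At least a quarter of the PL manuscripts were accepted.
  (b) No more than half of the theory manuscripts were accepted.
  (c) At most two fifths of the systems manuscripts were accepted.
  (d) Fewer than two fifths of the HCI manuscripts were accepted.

(a) PL: |A| = 7, |A ∩ B| = 2; needs |A ∩ B| / |A| ≥ 1/4 — true.
(b) theory: |A| = 5, |A ∩ B| = 3; needs |A ∩ B| ≤ |A ∖ B| — false.
(c) systems: |A| = 8, |A ∩ B| = 4; needs |A ∩ B| / |A| ≤ 2/5 — false.
(d) HCI: |A| = 9, |A ∩ B| = 3; needs |A ∩ B| / |A| < 2/5 — true.

2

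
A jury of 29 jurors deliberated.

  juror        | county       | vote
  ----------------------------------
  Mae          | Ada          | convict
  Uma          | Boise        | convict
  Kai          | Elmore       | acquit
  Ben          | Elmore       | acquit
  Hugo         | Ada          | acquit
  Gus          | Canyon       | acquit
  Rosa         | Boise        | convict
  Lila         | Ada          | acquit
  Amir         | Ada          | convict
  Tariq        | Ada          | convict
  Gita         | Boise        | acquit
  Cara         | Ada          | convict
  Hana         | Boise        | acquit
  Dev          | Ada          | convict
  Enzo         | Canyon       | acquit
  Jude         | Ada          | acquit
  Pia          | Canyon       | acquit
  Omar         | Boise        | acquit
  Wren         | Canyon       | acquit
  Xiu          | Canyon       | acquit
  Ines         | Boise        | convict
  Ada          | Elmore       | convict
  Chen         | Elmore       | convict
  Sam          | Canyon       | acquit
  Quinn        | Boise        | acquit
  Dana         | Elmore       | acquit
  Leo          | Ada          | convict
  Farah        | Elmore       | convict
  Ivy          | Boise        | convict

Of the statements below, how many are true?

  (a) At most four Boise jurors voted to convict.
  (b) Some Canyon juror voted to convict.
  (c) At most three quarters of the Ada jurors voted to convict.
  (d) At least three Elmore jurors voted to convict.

(a) Boise: |A| = 8, |A ∩ B| = 4; needs |A ∩ B| ≤ 4 — true.
(b) Canyon: |A| = 6, |A ∩ B| = 0; needs A ∩ B ≠ ∅ (|A ∩ B| ≥ 1) — false.
(c) Ada: |A| = 9, |A ∩ B| = 6; needs |A ∩ B| / |A| ≤ 3/4 — true.
(d) Elmore: |A| = 6, |A ∩ B| = 3; needs |A ∩ B| ≥ 3 — true.

3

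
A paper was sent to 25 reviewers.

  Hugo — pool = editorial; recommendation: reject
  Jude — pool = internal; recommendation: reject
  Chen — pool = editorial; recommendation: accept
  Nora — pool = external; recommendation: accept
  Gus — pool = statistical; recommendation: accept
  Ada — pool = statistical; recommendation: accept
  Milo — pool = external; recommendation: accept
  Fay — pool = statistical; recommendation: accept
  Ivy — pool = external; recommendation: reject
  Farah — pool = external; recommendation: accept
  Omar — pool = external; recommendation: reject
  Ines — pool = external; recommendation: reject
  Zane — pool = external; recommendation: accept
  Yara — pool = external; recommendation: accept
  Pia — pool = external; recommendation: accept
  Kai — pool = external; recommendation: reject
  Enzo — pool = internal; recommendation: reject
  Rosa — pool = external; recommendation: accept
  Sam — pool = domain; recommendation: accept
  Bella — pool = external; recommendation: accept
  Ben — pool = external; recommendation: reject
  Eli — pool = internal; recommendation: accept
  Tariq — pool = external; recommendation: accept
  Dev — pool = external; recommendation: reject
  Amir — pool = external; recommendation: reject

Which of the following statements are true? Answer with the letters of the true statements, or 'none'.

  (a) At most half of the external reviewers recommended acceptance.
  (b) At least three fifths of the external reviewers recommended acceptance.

|A| = 16, |A ∩ B| = 9, |A ∖ B| = 7.
(a) |A ∩ B| ≤ |A ∖ B|: fails.
(b) |A ∩ B| / |A| ≥ 3/5: fails.

none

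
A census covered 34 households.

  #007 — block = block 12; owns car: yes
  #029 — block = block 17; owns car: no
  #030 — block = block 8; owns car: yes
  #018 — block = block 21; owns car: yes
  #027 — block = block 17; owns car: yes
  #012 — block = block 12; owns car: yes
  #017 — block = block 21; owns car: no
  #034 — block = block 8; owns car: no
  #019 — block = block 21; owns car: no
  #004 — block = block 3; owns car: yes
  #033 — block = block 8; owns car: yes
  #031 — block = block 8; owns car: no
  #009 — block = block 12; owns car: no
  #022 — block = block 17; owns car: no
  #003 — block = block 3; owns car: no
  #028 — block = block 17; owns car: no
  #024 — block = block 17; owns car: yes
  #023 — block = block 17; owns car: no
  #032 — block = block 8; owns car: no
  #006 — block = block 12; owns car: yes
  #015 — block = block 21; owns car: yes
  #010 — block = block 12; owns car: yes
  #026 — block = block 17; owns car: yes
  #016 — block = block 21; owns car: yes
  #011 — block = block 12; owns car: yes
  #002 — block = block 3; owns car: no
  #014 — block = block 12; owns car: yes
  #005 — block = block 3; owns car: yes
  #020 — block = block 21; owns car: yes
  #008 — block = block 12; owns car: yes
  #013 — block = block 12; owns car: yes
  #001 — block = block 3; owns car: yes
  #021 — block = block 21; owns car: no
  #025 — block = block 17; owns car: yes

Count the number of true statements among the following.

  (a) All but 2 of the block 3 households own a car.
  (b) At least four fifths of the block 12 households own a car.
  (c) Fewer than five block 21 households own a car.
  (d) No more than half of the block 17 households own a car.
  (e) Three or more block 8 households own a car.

(a) block 3: |A| = 5, |A ∩ B| = 3; needs |A ∖ B| = 2 — true.
(b) block 12: |A| = 9, |A ∩ B| = 8; needs |A ∩ B| / |A| ≥ 4/5 — true.
(c) block 21: |A| = 7, |A ∩ B| = 4; needs |A ∩ B| < 5 — true.
(d) block 17: |A| = 8, |A ∩ B| = 4; needs |A ∩ B| ≤ |A ∖ B| — true.
(e) block 8: |A| = 5, |A ∩ B| = 2; needs |A ∩ B| ≥ 3 — false.

4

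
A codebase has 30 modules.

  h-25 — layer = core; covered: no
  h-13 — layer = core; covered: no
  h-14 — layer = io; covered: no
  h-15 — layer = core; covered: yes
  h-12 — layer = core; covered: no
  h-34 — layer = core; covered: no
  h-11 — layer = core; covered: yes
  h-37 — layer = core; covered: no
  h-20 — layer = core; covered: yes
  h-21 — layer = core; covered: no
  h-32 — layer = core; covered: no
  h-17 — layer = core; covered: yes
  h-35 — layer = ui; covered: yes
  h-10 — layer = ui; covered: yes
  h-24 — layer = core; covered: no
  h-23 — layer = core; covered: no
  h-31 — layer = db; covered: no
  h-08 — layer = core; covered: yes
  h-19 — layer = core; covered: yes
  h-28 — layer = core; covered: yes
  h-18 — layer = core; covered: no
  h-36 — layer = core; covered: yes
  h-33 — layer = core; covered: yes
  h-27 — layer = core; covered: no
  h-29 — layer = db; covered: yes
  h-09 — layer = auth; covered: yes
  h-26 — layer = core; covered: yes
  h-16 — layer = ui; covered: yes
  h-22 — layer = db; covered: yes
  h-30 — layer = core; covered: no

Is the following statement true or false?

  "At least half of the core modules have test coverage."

The determiner here denotes the relation: |A ∩ B| ≥ |A ∖ B|.
|A| = 22, |A ∩ B| = 10, |A ∖ B| = 12.
10 < 12, so the statement is false.

False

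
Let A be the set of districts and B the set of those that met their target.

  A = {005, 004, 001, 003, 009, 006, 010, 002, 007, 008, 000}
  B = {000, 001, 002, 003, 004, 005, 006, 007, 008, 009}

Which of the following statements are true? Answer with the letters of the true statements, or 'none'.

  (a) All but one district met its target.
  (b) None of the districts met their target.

(a)

|A| = 11, |A ∩ B| = 10, |A ∖ B| = 1.
(a) |A ∖ B| = 1: holds.
(b) A ∩ B = ∅ (|A ∩ B| = 0): fails.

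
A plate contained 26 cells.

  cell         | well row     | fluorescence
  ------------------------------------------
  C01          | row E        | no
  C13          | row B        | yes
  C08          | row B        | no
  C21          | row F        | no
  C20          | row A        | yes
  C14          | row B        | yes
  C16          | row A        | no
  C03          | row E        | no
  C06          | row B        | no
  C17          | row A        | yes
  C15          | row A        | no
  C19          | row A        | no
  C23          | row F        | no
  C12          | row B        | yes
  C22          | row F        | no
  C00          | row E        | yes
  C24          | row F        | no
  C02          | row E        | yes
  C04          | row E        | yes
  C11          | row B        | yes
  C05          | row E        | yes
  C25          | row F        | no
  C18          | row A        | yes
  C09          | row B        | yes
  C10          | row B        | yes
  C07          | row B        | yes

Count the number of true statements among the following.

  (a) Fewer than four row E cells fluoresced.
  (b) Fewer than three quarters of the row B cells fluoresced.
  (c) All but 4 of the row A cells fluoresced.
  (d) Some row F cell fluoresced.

(a) row E: |A| = 6, |A ∩ B| = 4; needs |A ∩ B| < 4 — false.
(b) row B: |A| = 9, |A ∩ B| = 7; needs |A ∩ B| / |A| < 3/4 — false.
(c) row A: |A| = 6, |A ∩ B| = 3; needs |A ∖ B| = 4 — false.
(d) row F: |A| = 5, |A ∩ B| = 0; needs A ∩ B ≠ ∅ (|A ∩ B| ≥ 1) — false.

0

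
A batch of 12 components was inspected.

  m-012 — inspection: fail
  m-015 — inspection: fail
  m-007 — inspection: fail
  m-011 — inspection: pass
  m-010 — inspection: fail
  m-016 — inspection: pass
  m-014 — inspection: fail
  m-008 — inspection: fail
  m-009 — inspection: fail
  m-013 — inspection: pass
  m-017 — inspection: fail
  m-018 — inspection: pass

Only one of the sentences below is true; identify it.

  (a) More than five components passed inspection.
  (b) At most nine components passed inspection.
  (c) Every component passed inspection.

(b)

|A| = 12, |A ∩ B| = 4, |A ∖ B| = 8.
(a) requires |A ∩ B| > 5: false.
(b) requires |A ∩ B| ≤ 9: true.
(c) requires A ⊆ B, i.e. every element of A is in B (|A ∖ B| = 0): false.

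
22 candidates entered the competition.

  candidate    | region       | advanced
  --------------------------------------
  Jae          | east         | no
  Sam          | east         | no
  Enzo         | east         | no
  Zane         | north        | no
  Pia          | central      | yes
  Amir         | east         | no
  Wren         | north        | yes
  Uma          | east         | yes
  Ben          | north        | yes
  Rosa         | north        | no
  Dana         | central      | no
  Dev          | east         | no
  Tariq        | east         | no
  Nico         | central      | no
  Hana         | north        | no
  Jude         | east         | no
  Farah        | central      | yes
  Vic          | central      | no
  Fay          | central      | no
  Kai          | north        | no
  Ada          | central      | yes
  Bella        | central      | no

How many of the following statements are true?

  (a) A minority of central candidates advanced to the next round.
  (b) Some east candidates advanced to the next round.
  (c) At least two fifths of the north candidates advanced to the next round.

(a) central: |A| = 8, |A ∩ B| = 3; needs |A ∩ B| < |A ∖ B| — true.
(b) east: |A| = 8, |A ∩ B| = 1; needs A ∩ B ≠ ∅ (|A ∩ B| ≥ 1) — true.
(c) north: |A| = 6, |A ∩ B| = 2; needs |A ∩ B| / |A| ≥ 2/5 — false.

2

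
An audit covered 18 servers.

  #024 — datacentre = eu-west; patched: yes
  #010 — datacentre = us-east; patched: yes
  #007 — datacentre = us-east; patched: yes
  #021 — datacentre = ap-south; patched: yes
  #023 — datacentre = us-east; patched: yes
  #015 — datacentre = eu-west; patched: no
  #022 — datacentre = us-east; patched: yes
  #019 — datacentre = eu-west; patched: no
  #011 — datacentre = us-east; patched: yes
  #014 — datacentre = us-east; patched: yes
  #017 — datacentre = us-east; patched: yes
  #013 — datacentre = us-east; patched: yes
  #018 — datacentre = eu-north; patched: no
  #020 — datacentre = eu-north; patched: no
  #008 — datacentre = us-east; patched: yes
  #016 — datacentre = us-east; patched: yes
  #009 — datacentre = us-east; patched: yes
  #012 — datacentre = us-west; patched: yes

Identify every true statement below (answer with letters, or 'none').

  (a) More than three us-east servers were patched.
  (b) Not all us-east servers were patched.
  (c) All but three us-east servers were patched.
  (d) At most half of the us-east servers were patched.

(a)

|A| = 11, |A ∩ B| = 11, |A ∖ B| = 0.
(a) |A ∩ B| > 3: holds.
(b) A ⊄ B (|A ∖ B| ≥ 1): fails.
(c) |A ∖ B| = 3: fails.
(d) |A ∩ B| ≤ |A ∖ B|: fails.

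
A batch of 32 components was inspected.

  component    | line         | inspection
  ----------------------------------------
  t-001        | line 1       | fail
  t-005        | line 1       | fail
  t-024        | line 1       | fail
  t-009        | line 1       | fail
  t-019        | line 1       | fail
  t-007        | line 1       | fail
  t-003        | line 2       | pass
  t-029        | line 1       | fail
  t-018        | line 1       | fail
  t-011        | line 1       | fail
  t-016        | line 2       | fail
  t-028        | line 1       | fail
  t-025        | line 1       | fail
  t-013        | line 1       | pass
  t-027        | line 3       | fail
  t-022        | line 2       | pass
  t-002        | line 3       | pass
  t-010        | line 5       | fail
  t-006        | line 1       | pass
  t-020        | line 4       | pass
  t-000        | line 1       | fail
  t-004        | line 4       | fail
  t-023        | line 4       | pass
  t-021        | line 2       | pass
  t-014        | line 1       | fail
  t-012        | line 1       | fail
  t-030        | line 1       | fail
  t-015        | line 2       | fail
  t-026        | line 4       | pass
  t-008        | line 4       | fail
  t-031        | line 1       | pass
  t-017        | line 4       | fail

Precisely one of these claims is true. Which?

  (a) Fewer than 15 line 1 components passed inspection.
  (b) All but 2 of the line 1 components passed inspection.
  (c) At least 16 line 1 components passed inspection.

(a)

|A| = 18, |A ∩ B| = 3, |A ∖ B| = 15.
(a) requires |A ∩ B| < 15: true.
(b) requires |A ∖ B| = 2: false.
(c) requires |A ∩ B| ≥ 16: false.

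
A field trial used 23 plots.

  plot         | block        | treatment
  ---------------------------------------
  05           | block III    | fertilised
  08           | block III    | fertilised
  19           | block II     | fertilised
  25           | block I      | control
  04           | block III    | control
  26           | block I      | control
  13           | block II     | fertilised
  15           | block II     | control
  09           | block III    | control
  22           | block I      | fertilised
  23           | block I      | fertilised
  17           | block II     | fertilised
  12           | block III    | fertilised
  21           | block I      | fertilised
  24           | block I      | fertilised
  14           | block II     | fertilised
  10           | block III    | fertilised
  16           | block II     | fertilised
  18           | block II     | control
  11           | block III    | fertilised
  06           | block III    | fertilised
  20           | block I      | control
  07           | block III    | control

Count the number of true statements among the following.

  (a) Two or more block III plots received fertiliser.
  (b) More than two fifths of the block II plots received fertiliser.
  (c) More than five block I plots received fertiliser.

2

(a) block III: |A| = 9, |A ∩ B| = 6; needs |A ∩ B| ≥ 2 — true.
(b) block II: |A| = 7, |A ∩ B| = 5; needs |A ∩ B| / |A| > 2/5 — true.
(c) block I: |A| = 7, |A ∩ B| = 4; needs |A ∩ B| > 5 — false.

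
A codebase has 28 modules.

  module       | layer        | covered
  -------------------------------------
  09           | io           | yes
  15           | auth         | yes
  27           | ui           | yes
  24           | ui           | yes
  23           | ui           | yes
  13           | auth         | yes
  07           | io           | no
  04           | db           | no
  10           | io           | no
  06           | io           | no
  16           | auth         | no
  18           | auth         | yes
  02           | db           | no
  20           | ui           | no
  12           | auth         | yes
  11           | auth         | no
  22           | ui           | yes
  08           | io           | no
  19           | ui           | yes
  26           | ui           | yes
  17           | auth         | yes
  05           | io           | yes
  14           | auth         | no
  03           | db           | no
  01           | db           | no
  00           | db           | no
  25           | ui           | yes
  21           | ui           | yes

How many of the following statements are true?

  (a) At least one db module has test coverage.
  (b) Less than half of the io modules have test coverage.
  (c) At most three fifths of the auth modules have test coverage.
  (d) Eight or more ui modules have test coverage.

(a) db: |A| = 5, |A ∩ B| = 0; needs A ∩ B ≠ ∅ (|A ∩ B| ≥ 1) — false.
(b) io: |A| = 6, |A ∩ B| = 2; needs |A ∩ B| < |A ∖ B| — true.
(c) auth: |A| = 8, |A ∩ B| = 5; needs |A ∩ B| / |A| ≤ 3/5 — false.
(d) ui: |A| = 9, |A ∩ B| = 8; needs |A ∩ B| ≥ 8 — true.

2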